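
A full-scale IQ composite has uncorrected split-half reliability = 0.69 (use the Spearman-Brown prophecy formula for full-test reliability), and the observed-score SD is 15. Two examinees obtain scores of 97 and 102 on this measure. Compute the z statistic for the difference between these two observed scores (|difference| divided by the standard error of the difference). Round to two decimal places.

Spearman-Brown: r = 2(0.69) / (1 + 0.69) = 1.3800 / 1.6900 ≈ 0.8166
SEM = 15.0000*√(1 − 0.8166) ≈ 6.4243
SE_diff = √2 * SEM ≈ 9.0854
z = 5 / 9.0854 ≈ 0.5503

0.55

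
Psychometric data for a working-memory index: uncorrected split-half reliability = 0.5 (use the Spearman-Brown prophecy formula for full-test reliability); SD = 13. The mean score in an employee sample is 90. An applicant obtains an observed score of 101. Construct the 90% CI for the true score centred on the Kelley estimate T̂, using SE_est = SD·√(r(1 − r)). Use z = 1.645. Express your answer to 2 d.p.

Full-length reliability (Spearman-Brown) = 2(0.5)/(1+0.5) ≈ 0.6667
Estimated true score = 0.6667·101 + (1 − 0.6667)·90 ≈ 97.3333
SE_est = SD · √(r(1 − r)) = 13.0000 · √0.2222 ≈ 13.0000 · 0.4714 ≈ 6.1283
90% CI: 97.3333 ± 10.0810 ≈ (87.2523, 107.4143)

[87.25, 107.41]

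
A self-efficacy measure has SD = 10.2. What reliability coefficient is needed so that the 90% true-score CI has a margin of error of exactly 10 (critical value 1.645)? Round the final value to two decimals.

0.64

SEM needed = half-width / z = 10/1.645 ≈ 6.07903
r = 1 − (SEM / SD)² = 1 − (6.07903 / 10.2)² ≈ 1 − 0.35520 ≈ 0.64480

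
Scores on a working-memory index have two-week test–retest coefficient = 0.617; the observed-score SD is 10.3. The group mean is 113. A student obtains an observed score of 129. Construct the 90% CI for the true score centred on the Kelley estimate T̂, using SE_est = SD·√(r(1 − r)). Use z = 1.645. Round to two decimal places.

[114.64, 131.11]

T̂ = r·X + (1 − r)·M = 0.617·129 + 0.383·113 = 79.593 + 43.279 ≈ 122.872
SE_est = 10.300·√[r(1 − r)] ≈ 5.007
CI = 122.872 ± 1.645 · 5.007 → [114.635, 131.109]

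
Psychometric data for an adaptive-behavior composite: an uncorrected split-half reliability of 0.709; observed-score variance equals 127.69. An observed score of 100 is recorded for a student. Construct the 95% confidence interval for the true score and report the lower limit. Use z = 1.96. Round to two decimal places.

σ = 127.69^(1/2) = 11.30000
r_full = 2·0.709 / (1 + 0.709) ≈ 0.82972
SEM = 11.30000 × √(1 − 0.82972) = 11.30000 × √0.17028 ≈ 11.30000 × 0.41264 ≈ 4.66288
1.96 × SEM ≈ 9.13924
Lower limit = 100 − 9.13924 ≈ 90.86076

90.86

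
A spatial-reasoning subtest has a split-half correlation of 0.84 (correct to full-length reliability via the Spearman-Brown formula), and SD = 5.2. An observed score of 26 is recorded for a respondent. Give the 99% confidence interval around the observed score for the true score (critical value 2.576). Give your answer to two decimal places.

Full-length reliability (Spearman-Brown) = 2(0.84)/(1+0.84) ≈ 0.91304
SEM = 5.20000 * √(1 − 0.91304) = 5.20000 * √0.08696 ≈ 5.20000 * 0.29488 ≈ 1.53340
Half-width = 2.576*1.53340 ≈ 3.95003
CI = 26 ± 3.95003 → [22.04997, 29.95003]

[22.05, 29.95]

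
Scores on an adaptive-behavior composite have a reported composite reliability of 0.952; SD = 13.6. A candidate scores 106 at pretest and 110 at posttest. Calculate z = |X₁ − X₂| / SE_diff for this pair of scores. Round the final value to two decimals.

SEM = 13.60000*√(1 − 0.95200) ≃ 2.97961
Standard error of the difference = 2.97961·√2 ≃ 4.21381
z = |106 − 110| / 4.21381 = 4 / 4.21381 ≃ 0.94926

0.95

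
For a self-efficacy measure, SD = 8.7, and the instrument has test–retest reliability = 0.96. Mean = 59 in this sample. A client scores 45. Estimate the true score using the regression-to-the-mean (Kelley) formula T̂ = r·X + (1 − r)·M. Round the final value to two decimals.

Estimated true score = 0.9600·45 + (1 − 0.9600)·59 ≈ 45.5600

45.56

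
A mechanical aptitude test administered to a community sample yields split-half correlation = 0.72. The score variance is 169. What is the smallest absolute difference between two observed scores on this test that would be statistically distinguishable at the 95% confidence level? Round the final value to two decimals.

14.54

SD = √169 ≃ 13.0000
r_full = 2·0.72 / (1 + 0.72) ≃ 0.8372
SEM = 13.0000×√(1 − 0.8372) ≃ 5.2452
Standard error of the difference = 5.2452·√2 ≃ 7.4178
Minimum reliable difference = 1.96 × SE_diff ≃ 1.96 × 7.4178 ≃ 14.5388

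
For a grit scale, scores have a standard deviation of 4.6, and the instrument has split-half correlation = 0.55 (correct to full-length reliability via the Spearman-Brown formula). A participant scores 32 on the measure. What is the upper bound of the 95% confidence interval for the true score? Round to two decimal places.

36.86

Full-length reliability (Spearman-Brown) = 2(0.55)/(1+0.55) ≈ 0.710
The standard error of measurement is 4.600*√(1 − 0.710) ≈ 4.600*0.539 ≈ 2.479.
Half-width = 1.96*2.479 ≈ 4.858
Upper limit = 32 + 4.858 ≈ 36.858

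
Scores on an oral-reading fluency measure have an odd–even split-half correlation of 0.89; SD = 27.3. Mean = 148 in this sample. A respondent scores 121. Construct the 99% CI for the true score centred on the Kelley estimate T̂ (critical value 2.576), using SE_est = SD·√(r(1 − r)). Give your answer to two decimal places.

Full-length reliability (Spearman-Brown) = 2(0.89)/(1+0.89) ≈ 0.9418
T̂ = 0.9418(121) + 0.0582(148) ≈ 122.5714
SE_est = SD * √(r(1 − r)) = 27.3000 * √0.0548 ≈ 27.3000 * 0.2341 ≈ 6.3916
99% CI: 122.5714 ± 16.4647 ≈ (106.1068, 139.0361)

[106.11, 139.04]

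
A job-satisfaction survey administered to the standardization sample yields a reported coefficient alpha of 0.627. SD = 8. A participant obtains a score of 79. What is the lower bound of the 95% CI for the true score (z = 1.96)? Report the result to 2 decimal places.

69.42

SEM = 8.00000 × √(1 − 0.62700) = 8.00000 × √0.37300 ≃ 8.00000 × 0.61074 ≃ 4.88590
1.96 × SEM ≃ 9.57636
Lower limit = 79 − 9.57636 ≃ 69.42364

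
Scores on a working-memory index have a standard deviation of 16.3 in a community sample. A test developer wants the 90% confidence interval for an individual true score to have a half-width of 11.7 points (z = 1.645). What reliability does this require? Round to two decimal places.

Required SEM = 11.7 / 1.645 ≈ 7.11246
r = 1 − (SEM / SD)² = 1 − (7.11246 / 16.3)² ≈ 1 − 0.19040 ≈ 0.80960

0.81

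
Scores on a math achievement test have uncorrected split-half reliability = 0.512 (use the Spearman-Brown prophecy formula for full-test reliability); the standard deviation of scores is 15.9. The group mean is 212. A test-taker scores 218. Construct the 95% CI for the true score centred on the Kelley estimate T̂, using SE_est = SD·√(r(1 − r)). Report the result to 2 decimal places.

[201.49, 230.63]

r_full = 2·0.512 / (1 + 0.512) ≈ 0.677
Estimated true score = 0.677·218 + (1 − 0.677)·212 ≈ 216.063
SE_est = SD · √(r(1 − r)) = 15.900 · √0.219 ≈ 15.900 · 0.468 ≈ 7.434
CI = 216.063 ± 1.96 · 7.434 → [201.493, 230.634]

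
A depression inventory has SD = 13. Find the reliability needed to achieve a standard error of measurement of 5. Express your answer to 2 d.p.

0.85

r = 1 − (SEM / SD)² = 1 − (5.00000 / 13)² ≈ 1 − 0.14793 ≈ 0.85207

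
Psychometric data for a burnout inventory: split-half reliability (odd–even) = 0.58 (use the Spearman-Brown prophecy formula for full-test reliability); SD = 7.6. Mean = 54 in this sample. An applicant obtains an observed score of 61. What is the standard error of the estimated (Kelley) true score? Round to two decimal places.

r_full = 2·0.58 / (1 + 0.58) ≈ 0.734
SE_est = 7.600·√(0.734·0.266) ≈ 3.357

3.36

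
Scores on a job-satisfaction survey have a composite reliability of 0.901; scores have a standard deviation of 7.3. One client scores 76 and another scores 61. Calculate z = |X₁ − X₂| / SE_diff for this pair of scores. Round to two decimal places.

SEM = 7.300·√(1 − 0.901) ≃ 2.297
SE_diff = √2 · SEM ≃ 3.248
z = 15 / 3.248 ≃ 4.618

4.62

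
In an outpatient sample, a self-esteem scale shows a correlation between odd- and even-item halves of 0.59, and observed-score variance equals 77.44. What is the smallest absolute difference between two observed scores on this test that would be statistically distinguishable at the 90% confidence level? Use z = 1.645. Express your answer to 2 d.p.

SD = √77.44 = 8.8000
r_full = 2·0.59 / (1 + 0.59) ≈ 0.7421
The standard error of measurement is 8.8000*√(1 − 0.7421) ≈ 8.8000*0.5078 ≈ 4.4686.
Standard error of the difference = 4.4686·√2 ≈ 6.3196
Minimum reliable difference = 1.645 * SE_diff ≈ 1.645 * 6.3196 ≈ 10.3958

10.40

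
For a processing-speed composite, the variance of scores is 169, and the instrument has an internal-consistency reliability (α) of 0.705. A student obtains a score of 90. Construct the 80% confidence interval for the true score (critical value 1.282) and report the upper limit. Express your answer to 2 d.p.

99.05

σ = 169^(1/2) = 13.0000
The standard error of measurement is 13.0000×√(1 − 0.7050) ≈ 13.0000×0.5431 ≈ 7.0608.
1.282 × SEM ≈ 9.0520
Upper limit = 90 + 9.0520 ≈ 99.0520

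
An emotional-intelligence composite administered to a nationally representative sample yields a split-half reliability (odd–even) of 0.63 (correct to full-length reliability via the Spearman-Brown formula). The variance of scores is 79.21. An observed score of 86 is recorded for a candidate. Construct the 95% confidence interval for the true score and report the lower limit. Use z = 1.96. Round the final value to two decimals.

SD = √79.21 = 8.900
Full-length reliability (Spearman-Brown) = 2(0.63)/(1+0.63) ≃ 0.773
SEM = 8.900 · √(1 − 0.773) = 8.900 · √0.227 ≃ 8.900 · 0.476 ≃ 4.240
1.96 · SEM ≃ 8.311
Lower limit = 86 − 8.311 ≃ 77.689

77.69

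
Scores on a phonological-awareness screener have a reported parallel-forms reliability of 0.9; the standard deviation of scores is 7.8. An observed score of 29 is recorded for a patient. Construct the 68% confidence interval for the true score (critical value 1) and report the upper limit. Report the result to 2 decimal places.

SEM = 7.8000×√(1 − 0.9000) ≈ 2.4666
Half-width = 1×2.4666 ≈ 2.4666
Upper limit = 29 + 2.4666 ≈ 31.4666

31.47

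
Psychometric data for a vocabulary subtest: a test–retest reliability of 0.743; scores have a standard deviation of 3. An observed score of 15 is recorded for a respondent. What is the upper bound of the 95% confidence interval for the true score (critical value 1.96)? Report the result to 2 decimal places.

The standard error of measurement is 3.00000·√(1 − 0.74300) ≈ 3.00000·0.50695 ≈ 1.52086.
Half-width = 1.96·1.52086 ≈ 2.98088
Upper limit = 15 + 2.98088 ≈ 17.98088

17.98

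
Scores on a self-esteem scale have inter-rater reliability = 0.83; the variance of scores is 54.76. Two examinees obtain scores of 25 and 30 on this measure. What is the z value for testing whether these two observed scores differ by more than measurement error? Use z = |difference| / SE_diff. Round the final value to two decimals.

SD = √54.76 ≈ 7.400
SEM = 7.400·√(1 − 0.830) ≈ 3.051
SE_diff = SEM · √2 ≈ 3.051 · 1.414 ≈ 4.315
z = 5 / 4.315 ≈ 1.159

1.16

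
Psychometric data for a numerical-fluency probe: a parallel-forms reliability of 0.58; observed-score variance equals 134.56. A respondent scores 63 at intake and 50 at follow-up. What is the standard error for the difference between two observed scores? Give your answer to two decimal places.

SD = √134.56 = 11.600
SEM = 11.600×√(1 − 0.580) ≈ 7.518
SE_diff = √2 × SEM ≈ 10.632

10.63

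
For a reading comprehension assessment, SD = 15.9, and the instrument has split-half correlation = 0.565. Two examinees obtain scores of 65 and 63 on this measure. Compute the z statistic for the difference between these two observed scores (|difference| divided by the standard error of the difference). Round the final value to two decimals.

0.17

Spearman-Brown: r = 2(0.565) / (1 + 0.565) = 1.1300 / 1.5650 ≈ 0.7220
SEM = 15.9000 × √(1 − 0.7220) = 15.9000 × √0.2780 ≈ 15.9000 × 0.5272 ≈ 8.3827
SE_diff = √2 × SEM ≈ 11.8549
z = |65 − 63| / 11.8549 = 2 / 11.8549 ≈ 0.1687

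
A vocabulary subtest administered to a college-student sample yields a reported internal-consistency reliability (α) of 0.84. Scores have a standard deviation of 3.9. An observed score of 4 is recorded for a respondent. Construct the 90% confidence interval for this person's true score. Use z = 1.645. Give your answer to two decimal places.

The standard error of measurement is 3.9000*√(1 − 0.8400) ≈ 3.9000*0.4000 ≈ 1.5600.
1.645 * SEM ≈ 2.5662
Interval: (1.4338, 6.5662)

[1.43, 6.57]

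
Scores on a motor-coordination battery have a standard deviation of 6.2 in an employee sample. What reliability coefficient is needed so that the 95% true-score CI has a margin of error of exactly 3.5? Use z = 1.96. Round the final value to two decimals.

0.92

Required SEM = 3.5 / 1.96 ≈ 1.7857
r = 1 − (SEM / SD)² = 1 − (1.7857 / 6.2)² ≈ 1 − 0.0830 ≈ 0.9170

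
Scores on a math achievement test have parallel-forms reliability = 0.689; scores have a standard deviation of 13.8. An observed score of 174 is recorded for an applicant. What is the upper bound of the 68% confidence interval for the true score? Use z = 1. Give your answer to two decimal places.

SEM = 13.80000 · √(1 − 0.68900) = 13.80000 · √0.31100 ≈ 13.80000 · 0.55767 ≈ 7.69590
1 · SEM ≈ 7.69590
Upper limit = 174 + 7.69590 ≈ 181.69590

181.70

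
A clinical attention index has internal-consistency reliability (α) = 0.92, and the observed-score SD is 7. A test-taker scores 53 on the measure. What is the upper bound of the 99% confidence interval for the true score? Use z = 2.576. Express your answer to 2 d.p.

The standard error of measurement is 7.0000×√(1 − 0.9200) ≈ 7.0000×0.2828 ≈ 1.9799.
2.576 × SEM ≈ 5.1002
Upper bound: 53 + 5.1002 = 58.1002

58.10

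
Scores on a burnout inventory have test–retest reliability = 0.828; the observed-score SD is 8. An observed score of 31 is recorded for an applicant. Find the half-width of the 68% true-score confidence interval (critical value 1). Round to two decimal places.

3.32

SEM = 8.0000×√(1 − 0.8280) ≃ 3.3178
Margin = 1 × 3.3178 ≃ 3.3178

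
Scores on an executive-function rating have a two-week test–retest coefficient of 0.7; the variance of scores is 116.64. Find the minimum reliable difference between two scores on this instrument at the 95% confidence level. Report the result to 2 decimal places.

σ = 116.64^(1/2) = 10.800
The standard error of measurement is 10.800×√(1 − 0.700) ≃ 10.800×0.548 ≃ 5.915.
SE_diff = SEM × √2 ≃ 5.915 × 1.414 ≃ 8.366
Minimum reliable difference = 1.96 × SE_diff ≃ 1.96 × 8.366 ≃ 16.397

16.40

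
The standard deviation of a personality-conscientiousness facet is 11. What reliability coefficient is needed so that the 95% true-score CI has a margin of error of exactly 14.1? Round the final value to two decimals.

SEM needed = half-width / z = 14.1/1.96 ≈ 7.1939
Required reliability = 1 − (SEM/SD)² = 1 − 0.4277 ≈ 0.5723

0.57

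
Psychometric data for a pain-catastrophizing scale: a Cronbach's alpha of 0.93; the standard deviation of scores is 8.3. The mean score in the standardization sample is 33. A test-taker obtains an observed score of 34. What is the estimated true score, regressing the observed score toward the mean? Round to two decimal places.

33.93

Estimated true score = 0.9300·34 + (1 − 0.9300)·33 ≈ 33.9300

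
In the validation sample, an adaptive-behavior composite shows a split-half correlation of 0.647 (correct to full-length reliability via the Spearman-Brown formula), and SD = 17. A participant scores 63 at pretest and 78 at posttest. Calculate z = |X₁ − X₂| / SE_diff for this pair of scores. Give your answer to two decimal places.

r_full = 2·0.647 / (1 + 0.647) ≈ 0.7857
The standard error of measurement is 17.0000×√(1 − 0.7857) ≈ 17.0000×0.4630 ≈ 7.8703.
SE_diff = √2 × SEM ≈ 11.1302
z = |63 − 78| / 11.1302 = 15 / 11.1302 ≈ 1.3477

1.35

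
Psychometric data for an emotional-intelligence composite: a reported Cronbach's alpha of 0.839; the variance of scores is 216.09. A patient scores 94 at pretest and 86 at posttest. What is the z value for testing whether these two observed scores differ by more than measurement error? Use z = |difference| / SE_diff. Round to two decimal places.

σ = 216.09^(1/2) = 14.700
SEM = 14.700 · √(1 − 0.839) = 14.700 · √0.161 ≈ 14.700 · 0.401 ≈ 5.898
Standard error of the difference = 5.898·√2 ≈ 8.342
z = 8 / 8.342 ≈ 0.959

0.96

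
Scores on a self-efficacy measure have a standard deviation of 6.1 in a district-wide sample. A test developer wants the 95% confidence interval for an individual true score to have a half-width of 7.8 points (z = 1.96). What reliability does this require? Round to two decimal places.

0.57

Required SEM = 7.8 / 1.96 ≃ 3.980
r = 1 − (SEM / SD)² = 1 − (3.980 / 6.1)² ≃ 1 − 0.426 ≃ 0.574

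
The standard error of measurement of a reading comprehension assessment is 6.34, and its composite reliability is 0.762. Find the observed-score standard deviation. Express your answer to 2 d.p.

13.00

SD = 6.34 / √(1 − 0.762) ≈ 12.9957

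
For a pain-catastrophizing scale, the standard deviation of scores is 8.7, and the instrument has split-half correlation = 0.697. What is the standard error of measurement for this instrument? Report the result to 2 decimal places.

3.68

Full-length reliability (Spearman-Brown) = 2(0.697)/(1+0.697) ≈ 0.821
SEM = 8.700 · √(1 − 0.821) = 8.700 · √0.179 ≈ 8.700 · 0.423 ≈ 3.676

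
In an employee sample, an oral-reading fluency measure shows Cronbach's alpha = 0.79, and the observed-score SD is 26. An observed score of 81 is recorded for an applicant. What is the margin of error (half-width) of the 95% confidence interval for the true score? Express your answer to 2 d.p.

23.35

SEM = 26.0000 · √(1 − 0.7900) = 26.0000 · √0.2100 ≈ 26.0000 · 0.4583 ≈ 11.9147
1.96 · SEM ≈ 23.3528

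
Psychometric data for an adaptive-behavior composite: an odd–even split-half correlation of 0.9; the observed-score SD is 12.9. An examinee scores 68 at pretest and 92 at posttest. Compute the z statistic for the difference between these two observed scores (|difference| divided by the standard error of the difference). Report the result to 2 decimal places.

Full-length reliability (Spearman-Brown) = 2(0.9)/(1+0.9) ≈ 0.9474
The standard error of measurement is 12.9000·√(1 − 0.9474) ≈ 12.9000·0.2294 ≈ 2.9595.
Standard error of the difference = 2.9595·√2 ≈ 4.1853
z = 24 / 4.1853 ≈ 5.7343

5.73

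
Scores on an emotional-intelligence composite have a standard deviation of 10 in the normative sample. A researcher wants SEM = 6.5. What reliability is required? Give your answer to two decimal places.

r = 1 − (SEM / SD)² = 1 − (6.500 / 10)² ≈ 1 − 0.423 ≈ 0.577

0.58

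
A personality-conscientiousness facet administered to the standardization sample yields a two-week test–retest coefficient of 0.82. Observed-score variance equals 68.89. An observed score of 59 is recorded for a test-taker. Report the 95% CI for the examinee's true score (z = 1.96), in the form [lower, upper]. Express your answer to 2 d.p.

[52.10, 65.90]

SD = √68.89 ≈ 8.300
The standard error of measurement is 8.300×√(1 − 0.820) ≈ 8.300×0.424 ≈ 3.521.
Half-width = 1.96×3.521 ≈ 6.902
CI = 59 ± 6.902 → [52.098, 65.902]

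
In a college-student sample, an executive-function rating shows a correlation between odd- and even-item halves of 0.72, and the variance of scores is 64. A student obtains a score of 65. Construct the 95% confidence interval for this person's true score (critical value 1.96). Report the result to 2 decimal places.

[58.67, 71.33]

σ = 64^(1/2) = 8.000
Full-length reliability (Spearman-Brown) = 2(0.72)/(1+0.72) ≃ 0.837
SEM = 8.000*√(1 − 0.837) ≃ 3.228
Margin = 1.96 * 3.228 ≃ 6.326
95% CI: 65 ± 6.326 = [58.674, 71.326]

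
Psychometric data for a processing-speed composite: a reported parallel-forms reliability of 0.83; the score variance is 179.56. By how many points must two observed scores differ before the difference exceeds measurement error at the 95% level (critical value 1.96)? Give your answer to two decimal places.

SD = √179.56 = 13.400
SEM = 13.400 · √(1 − 0.830) = 13.400 · √0.170 ≃ 13.400 · 0.412 ≃ 5.525
Standard error of the difference = 5.525·√2 ≃ 7.813
Smallest detectable difference = 1.96·7.813 ≃ 15.314

15.31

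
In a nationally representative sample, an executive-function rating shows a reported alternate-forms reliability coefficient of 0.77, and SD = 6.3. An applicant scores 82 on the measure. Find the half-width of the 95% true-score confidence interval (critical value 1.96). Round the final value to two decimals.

SEM = 6.300 * √(1 − 0.770) = 6.300 * √0.230 ≈ 6.300 * 0.480 ≈ 3.021
Margin = 1.96 * 3.021 ≈ 5.922

5.92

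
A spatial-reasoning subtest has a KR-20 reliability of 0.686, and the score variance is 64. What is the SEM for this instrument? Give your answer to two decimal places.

4.48

SD = √64 = 8.0000
SEM = 8.0000×√(1 − 0.6860) ≈ 4.4829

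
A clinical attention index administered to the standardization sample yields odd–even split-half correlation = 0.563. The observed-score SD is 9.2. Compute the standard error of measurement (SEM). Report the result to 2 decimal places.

4.86

r_full = 2·0.563 / (1 + 0.563) ≈ 0.72041
SEM = 9.20000 × √(1 − 0.72041) = 9.20000 × √0.27959 ≈ 9.20000 × 0.52876 ≈ 4.86462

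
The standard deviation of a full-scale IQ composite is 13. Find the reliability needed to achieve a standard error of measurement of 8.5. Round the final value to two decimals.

0.57

r = 1 − (SEM / SD)² = 1 − (8.50000 / 13)² ≈ 1 − 0.42751 ≈ 0.57249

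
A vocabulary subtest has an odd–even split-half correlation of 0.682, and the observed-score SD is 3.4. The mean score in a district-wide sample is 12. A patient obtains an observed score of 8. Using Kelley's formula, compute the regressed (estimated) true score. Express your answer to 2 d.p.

r_full = 2·0.682 / (1 + 0.682) ≃ 0.811
Estimated true score = 0.811·8 + (1 − 0.811)·12 ≃ 8.756

8.76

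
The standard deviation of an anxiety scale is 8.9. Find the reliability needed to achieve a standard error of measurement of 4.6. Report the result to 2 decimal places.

0.73

r = 1 − (4.600/8.9)² ≃ 1 − 0.267 ≃ 0.733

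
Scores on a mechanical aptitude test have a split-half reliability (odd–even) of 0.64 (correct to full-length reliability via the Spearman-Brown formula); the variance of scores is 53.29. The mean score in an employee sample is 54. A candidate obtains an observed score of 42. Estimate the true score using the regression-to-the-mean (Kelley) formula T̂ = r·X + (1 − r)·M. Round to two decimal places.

Full-length reliability (Spearman-Brown) = 2(0.64)/(1+0.64) ≈ 0.7805
T̂ = r·X + (1 − r)·M = 0.7805*42 + 0.2195*54 ≈ 32.7805 + 11.8537 ≈ 44.6341

44.63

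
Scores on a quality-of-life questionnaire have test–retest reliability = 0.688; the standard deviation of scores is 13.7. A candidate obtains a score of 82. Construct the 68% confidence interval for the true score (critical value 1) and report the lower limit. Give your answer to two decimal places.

SEM = 13.70000 * √(1 − 0.68800) = 13.70000 * √0.31200 ≈ 13.70000 * 0.55857 ≈ 7.65240
1 * SEM ≈ 7.65240
Lower limit = 82 − 7.65240 ≈ 74.34760

74.35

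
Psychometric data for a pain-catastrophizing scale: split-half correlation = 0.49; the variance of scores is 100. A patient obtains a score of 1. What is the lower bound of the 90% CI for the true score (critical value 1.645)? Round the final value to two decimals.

SD = √100 ≈ 10.0000
Full-length reliability (Spearman-Brown) = 2(0.49)/(1+0.49) ≈ 0.6577
SEM = 10.0000 · √(1 − 0.6577) = 10.0000 · √0.3423 ≈ 10.0000 · 0.5850 ≈ 5.8505
Margin = 1.645 · 5.8505 ≈ 9.6240
Lower bound: 1 − 9.6240 = -8.6240

-8.62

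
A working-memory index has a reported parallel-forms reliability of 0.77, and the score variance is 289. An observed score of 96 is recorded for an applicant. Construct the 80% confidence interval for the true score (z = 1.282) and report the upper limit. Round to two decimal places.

106.45

SD = √289 = 17.000
SEM = 17.000 × √(1 − 0.770) = 17.000 × √0.230 ≈ 17.000 × 0.480 ≈ 8.153
1.282 × SEM ≈ 10.452
Upper limit = 96 + 10.452 ≈ 106.452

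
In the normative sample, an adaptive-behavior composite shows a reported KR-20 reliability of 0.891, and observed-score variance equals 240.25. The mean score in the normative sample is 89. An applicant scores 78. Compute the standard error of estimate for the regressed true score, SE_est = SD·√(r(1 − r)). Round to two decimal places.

4.83

σ = 240.25^(1/2) = 15.5000
SE_est = SD * √(r(1 − r)) = 15.5000 * √0.0971 ≈ 15.5000 * 0.3116 ≈ 4.8304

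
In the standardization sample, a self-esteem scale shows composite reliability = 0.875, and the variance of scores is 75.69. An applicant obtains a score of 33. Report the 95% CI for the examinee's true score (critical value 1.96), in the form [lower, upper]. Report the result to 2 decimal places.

SD = √75.69 ≈ 8.7000
SEM = 8.7000×√(1 − 0.8750) ≈ 3.0759
Margin = 1.96 × 3.0759 ≈ 6.0288
Interval: (26.9712, 39.0288)

[26.97, 39.03]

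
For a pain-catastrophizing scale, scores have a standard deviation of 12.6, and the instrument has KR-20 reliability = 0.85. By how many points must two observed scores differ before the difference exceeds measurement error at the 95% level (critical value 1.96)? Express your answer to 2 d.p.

The standard error of measurement is 12.6000·√(1 − 0.8500) ≈ 12.6000·0.3873 ≈ 4.8800.
Standard error of the difference = 4.8800·√2 ≈ 6.9013
Minimum reliable difference = 1.96 · SE_diff ≈ 1.96 · 6.9013 ≈ 13.5266

13.53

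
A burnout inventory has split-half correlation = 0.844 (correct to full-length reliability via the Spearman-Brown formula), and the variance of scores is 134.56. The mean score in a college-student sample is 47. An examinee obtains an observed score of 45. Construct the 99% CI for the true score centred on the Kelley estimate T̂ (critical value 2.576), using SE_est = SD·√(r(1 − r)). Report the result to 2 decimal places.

SD = √134.56 ≈ 11.6000
Full-length reliability (Spearman-Brown) = 2(0.844)/(1+0.844) ≈ 0.9154
T̂ = 0.9154(45) + 0.0846(47) ≈ 45.1692
SE_est = 11.6000·√(0.9154·0.0846) ≈ 3.2281
CI = 45.1692 ± 2.576 · 3.2281 → [36.8536, 53.4848]

[36.85, 53.48]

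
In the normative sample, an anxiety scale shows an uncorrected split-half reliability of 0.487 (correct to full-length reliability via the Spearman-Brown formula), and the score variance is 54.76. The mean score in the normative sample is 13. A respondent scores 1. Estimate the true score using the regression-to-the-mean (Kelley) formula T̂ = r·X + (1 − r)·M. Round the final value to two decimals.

5.14

Full-length reliability (Spearman-Brown) = 2(0.487)/(1+0.487) ≈ 0.6550
T̂ = r·X + (1 − r)·M = 0.6550*1 + 0.3450*13 ≈ 0.6550 + 4.4849 ≈ 5.1399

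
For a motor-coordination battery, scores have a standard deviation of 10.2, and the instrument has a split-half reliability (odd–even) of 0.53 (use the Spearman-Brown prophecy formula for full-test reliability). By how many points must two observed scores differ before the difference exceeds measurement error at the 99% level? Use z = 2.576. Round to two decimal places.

Full-length reliability (Spearman-Brown) = 2(0.53)/(1+0.53) ≈ 0.6928
SEM = 10.2000 · √(1 − 0.6928) = 10.2000 · √0.3072 ≈ 10.2000 · 0.5542 ≈ 5.6533
Standard error of the difference = 5.6533·√2 ≈ 7.9950
Smallest detectable difference = 2.576·7.9950 ≈ 20.5951

20.60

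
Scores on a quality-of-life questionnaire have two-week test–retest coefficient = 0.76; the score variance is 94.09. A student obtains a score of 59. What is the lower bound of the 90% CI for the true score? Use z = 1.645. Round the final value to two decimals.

SD = √94.09 = 9.70000
SEM = 9.70000 × √(1 − 0.76000) = 9.70000 × √0.24000 ≈ 9.70000 × 0.48990 ≈ 4.75201
Half-width = 1.645×4.75201 ≈ 7.81706
Lower limit = 59 − 7.81706 ≈ 51.18294

51.18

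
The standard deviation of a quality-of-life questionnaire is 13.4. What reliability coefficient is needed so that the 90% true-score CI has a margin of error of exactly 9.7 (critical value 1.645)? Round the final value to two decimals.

SEM needed = half-width / z = 9.7/1.645 ≈ 5.8967
r = 1 − (5.8967/13.4)² ≈ 1 − 0.1936 ≈ 0.8064

0.81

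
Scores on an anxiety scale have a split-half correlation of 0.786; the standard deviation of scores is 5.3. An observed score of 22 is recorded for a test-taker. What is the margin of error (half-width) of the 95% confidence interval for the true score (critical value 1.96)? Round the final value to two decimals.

r_full = 2·0.786 / (1 + 0.786) ≃ 0.8802
SEM = 5.3000 × √(1 − 0.8802) = 5.3000 × √0.1198 ≃ 5.3000 × 0.3462 ≃ 1.8346
Half-width = 1.96×1.8346 ≃ 3.5958

3.60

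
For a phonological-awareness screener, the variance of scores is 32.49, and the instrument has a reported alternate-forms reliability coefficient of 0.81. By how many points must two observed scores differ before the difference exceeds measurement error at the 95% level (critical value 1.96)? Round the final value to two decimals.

SD = √32.49 = 5.700
SEM = 5.700*√(1 − 0.810) ≈ 2.485
SE_diff = SEM * √2 ≈ 2.485 * 1.414 ≈ 3.514
Smallest detectable difference = 1.96*3.514 ≈ 6.887

6.89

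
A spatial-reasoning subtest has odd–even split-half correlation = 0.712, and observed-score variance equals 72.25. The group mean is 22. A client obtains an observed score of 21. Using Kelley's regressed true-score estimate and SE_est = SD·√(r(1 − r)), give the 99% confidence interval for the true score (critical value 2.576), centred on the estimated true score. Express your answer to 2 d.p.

[12.98, 29.36]

σ = 72.25^(1/2) = 8.500
Spearman-Brown: r = 2(0.712) / (1 + 0.712) = 1.424 / 1.712 ≈ 0.832
T̂ = 0.832(21) + 0.168(22) ≈ 21.168
SE_est = 8.500×√(0.832×0.168) ≈ 3.180
CI = 21.168 ± 2.576 × 3.180 → [12.978, 29.359]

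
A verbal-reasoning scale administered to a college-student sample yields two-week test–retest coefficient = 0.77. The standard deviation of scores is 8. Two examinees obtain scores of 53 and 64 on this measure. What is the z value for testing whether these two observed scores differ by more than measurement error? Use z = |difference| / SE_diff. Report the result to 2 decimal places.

SEM = 8.000·√(1 − 0.770) ≈ 3.837
SE_diff = SEM · √2 ≈ 3.837 · 1.414 ≈ 5.426
z = 11 / 5.426 ≈ 2.027

2.03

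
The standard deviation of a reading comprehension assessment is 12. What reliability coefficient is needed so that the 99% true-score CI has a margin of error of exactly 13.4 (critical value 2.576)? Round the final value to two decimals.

SEM needed = half-width / z = 13.4/2.576 ≈ 5.202
Required reliability = 1 − (SEM/SD)² = 1 − 0.188 ≈ 0.812

0.81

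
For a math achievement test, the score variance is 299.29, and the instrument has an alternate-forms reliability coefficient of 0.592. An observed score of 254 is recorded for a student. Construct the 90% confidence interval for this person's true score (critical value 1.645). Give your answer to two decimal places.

[235.82, 272.18]

SD = √299.29 ≃ 17.300
SEM = 17.300 × √(1 − 0.592) = 17.300 × √0.408 ≃ 17.300 × 0.639 ≃ 11.050
1.645 × SEM ≃ 18.178
CI = 254 ± 18.178 → [235.822, 272.178]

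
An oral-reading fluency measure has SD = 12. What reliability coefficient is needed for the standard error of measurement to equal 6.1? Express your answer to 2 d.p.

0.74

r = 1 − (SEM / SD)² = 1 − (6.100 / 12)² ≈ 1 − 0.258 ≈ 0.742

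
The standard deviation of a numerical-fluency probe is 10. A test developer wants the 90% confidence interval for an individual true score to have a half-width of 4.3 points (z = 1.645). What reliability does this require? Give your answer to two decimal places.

0.93

Required SEM = 4.3 / 1.645 ≃ 2.6140
r = 1 − (2.6140/10)² ≃ 1 − 0.0683 ≃ 0.9317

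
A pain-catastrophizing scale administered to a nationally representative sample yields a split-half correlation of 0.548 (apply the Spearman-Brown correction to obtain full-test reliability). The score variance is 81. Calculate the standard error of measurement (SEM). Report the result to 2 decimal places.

SD = √81 ≈ 9.0000
r_full = 2·0.548 / (1 + 0.548) ≈ 0.7080
SEM = 9.0000 * √(1 − 0.7080) = 9.0000 * √0.2920 ≈ 9.0000 * 0.5404 ≈ 4.8632

4.86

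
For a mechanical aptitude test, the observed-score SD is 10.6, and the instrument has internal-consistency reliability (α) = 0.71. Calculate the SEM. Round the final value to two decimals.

SEM = 10.600×√(1 − 0.710) ≈ 5.708

5.71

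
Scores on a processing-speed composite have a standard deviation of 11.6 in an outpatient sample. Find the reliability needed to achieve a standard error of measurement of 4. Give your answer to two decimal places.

0.88

Required reliability = 1 − (SEM/SD)² = 1 − 0.119 ≈ 0.881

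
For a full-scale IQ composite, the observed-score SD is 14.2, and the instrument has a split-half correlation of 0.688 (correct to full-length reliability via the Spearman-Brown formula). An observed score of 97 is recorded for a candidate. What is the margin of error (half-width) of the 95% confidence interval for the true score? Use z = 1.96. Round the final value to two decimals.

r_full = 2·0.688 / (1 + 0.688) ≃ 0.815
The standard error of measurement is 14.200×√(1 − 0.815) ≃ 14.200×0.430 ≃ 6.105.
Margin = 1.96 × 6.105 ≃ 11.966

11.97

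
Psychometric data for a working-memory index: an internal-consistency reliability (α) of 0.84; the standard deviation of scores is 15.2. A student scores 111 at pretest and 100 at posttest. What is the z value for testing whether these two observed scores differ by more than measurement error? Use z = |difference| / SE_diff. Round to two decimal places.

1.28

SEM = 15.2000*√(1 − 0.8400) ≈ 6.0800
SE_diff = SEM * √2 ≈ 6.0800 * 1.4142 ≈ 8.5984
z = |111 − 100| / 8.5984 = 11 / 8.5984 ≈ 1.2793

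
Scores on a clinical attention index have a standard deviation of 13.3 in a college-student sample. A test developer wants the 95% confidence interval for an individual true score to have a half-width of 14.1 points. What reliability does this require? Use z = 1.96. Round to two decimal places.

0.71

Required SEM = 14.1 / 1.96 ≈ 7.194
r = 1 − (SEM / SD)² = 1 − (7.194 / 13.3)² ≈ 1 − 0.293 ≈ 0.707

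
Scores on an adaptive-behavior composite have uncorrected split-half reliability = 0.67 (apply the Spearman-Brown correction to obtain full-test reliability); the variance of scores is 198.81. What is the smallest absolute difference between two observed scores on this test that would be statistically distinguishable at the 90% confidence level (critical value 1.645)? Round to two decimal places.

14.58

SD = √198.81 ≈ 14.100
r_full = 2·0.67 / (1 + 0.67) ≈ 0.802
SEM = 14.100×√(1 − 0.802) ≈ 6.268
Standard error of the difference = 6.268·√2 ≈ 8.864
Minimum reliable difference = 1.645 × SE_diff ≈ 1.645 × 8.864 ≈ 14.581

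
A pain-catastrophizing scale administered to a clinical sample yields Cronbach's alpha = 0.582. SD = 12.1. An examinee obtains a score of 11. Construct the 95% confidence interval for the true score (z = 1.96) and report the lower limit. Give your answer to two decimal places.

SEM = 12.100×√(1 − 0.582) ≃ 7.823
1.96 × SEM ≃ 15.333
Lower limit = 11 − 15.333 ≃ -4.333

-4.33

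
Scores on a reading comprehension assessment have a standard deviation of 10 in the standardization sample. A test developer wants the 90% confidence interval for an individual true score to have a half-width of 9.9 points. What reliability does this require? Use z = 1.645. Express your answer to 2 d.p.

0.64

Required SEM = 9.9 / 1.645 ≈ 6.018
r = 1 − (6.018/10)² ≈ 1 − 0.362 ≈ 0.638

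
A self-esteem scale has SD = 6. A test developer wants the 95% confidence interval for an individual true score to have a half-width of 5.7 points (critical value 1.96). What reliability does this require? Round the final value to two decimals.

0.77

SEM needed = half-width / z = 5.7/1.96 ≃ 2.908
Required reliability = 1 − (SEM/SD)² = 1 − 0.235 ≃ 0.765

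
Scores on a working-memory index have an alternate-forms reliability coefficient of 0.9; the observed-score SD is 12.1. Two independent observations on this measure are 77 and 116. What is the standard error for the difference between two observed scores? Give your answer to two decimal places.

SEM = 12.10000 · √(1 − 0.90000) = 12.10000 · √0.10000 ≈ 12.10000 · 0.31623 ≈ 3.82636
SE_diff = √2 · SEM ≈ 5.41128

5.41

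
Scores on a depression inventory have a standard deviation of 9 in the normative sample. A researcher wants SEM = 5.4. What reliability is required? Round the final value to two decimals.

r = 1 − (SEM / SD)² = 1 − (5.4000 / 9)² ≈ 1 − 0.3600 ≈ 0.6400

0.64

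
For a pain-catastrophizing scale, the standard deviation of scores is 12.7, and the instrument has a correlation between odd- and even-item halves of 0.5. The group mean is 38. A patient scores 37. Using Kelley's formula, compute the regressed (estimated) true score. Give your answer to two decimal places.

37.33

Full-length reliability (Spearman-Brown) = 2(0.5)/(1+0.5) ≃ 0.667
Estimated true score = 0.667·37 + (1 − 0.667)·38 ≃ 37.333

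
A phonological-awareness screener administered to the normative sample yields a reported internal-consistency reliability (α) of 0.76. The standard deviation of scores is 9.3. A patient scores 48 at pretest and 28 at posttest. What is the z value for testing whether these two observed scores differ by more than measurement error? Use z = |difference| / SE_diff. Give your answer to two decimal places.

SEM = 9.3000*√(1 − 0.7600) ≃ 4.5561
SE_diff = √2 * SEM ≃ 6.4432
z = 20 / 6.4432 ≃ 3.1040

3.10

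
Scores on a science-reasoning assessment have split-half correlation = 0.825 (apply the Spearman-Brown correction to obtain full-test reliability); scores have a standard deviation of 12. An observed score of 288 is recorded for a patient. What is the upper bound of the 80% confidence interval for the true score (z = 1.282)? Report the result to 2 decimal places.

292.76

r_full = 2·0.825 / (1 + 0.825) ≃ 0.904
The standard error of measurement is 12.000·√(1 − 0.904) ≃ 12.000·0.310 ≃ 3.716.
1.282 · SEM ≃ 4.764
Upper bound: 288 + 4.764 = 292.764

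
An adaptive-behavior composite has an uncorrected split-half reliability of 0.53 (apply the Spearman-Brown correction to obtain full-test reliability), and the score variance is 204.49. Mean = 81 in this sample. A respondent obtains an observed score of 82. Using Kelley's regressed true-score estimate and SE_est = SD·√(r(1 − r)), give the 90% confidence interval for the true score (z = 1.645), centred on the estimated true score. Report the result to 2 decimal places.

σ = 204.49^(1/2) = 14.3000
r_full = 2·0.53 / (1 + 0.53) ≈ 0.6928
Estimated true score = 0.6928*82 + (1 − 0.6928)*81 ≈ 81.6928
SE_est = 14.3000*√(0.6928*0.3072) ≈ 6.5970
90% CI: 81.6928 ± 10.8521 ≈ (70.8407, 92.5449)

[70.84, 92.54]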